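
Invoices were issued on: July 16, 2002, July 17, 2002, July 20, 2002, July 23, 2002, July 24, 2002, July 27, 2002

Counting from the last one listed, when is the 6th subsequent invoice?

Gaps: 1, 3, 3, 1, 3 days — not constant, but cyclic with period 3.
The events fall on every Tuesday, Wednesday and Saturday.
The following Tuesday is July 30, 2002.
Next Wednesday: July 31, 2002.
The following Saturday is August 3, 2002.
The following Tuesday is August 6, 2002.
Next Wednesday: August 7, 2002.
Next Saturday: August 10, 2002.

August 10, 2002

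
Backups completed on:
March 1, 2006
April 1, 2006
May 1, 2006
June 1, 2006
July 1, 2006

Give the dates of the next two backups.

Gaps: 31, 30, 31, 30 days — not constant. Every event is on the 1st of the month.
Pattern: the 1st of each month.
Next: August 2006 → August 1, 2006.
Next: September 2006 → September 1, 2006.

August 1, 2006; September 1, 2006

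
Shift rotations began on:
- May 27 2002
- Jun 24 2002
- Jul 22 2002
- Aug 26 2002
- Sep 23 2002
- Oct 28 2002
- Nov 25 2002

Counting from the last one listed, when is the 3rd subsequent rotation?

Feb 24 2003

These are Mondays at 28- or 35-day spacing (28, 28, 35, 28, 35, 28).
The pattern: 4th Monday of the month.
December 2002 — 4th Monday is Dec 23 2002.
4th Monday of January 2003: Jan 27 2003.
4th Monday of February 2003: Feb 24 2003.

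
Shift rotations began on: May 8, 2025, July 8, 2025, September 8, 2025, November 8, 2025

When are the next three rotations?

January 8, 2026; March 8, 2026; May 8, 2026

The day-of-month is always 8 (61, 62, 61 days between events).
So this recurs on the 8th of every 2 months.
January 2026: January 8, 2026.
Next: March 2026 → March 8, 2026.
Next: May 2026 → May 8, 2026.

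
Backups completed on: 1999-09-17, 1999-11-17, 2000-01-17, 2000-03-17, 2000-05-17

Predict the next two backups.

2000-07-17, 2000-09-17

The day-of-month is always 17 (61, 61, 60, 61 days between events).
So this recurs on the 17th of every 2 months.
July 2000: 2000-07-17.
September 2000: 2000-09-17.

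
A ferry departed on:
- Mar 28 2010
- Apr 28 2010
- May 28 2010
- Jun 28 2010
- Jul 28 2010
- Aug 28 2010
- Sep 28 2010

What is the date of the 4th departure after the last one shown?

Each date is the 28th; the gaps (31, 30, 31, 30, 31, 31) track the month lengths.
The rule is the 28th of each month.
October 2010: Oct 28 2010.
November 2010: Nov 28 2010.
December 2010: Dec 28 2010.
Next: January 2011 → Jan 28 2011.

Jan 28 2011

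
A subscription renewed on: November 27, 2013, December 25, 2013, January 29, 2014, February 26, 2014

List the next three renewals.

March 26, 2014; April 30, 2014; May 28, 2014

These are Wednesdays with 28, 35, 28-day gaps.
Each is the final Wednesday of its month — January 29, 2014 is past the 28th, so '4th Wednesday' doesn't fit.
Last Wednesday of March 2014: March 26, 2014.
Last Wednesday of April 2014: April 30, 2014.
May 2014 ends with Wednesday May 28, 2014.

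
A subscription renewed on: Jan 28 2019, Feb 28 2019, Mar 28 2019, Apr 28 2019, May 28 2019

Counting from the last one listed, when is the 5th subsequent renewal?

The day-of-month is always 28 (31, 28, 31, 30 days between events).
So this recurs on the 28th of each month.
Next: June 2019 → Jun 28 2019.
July 2019: Jul 28 2019.
August 2019: Aug 28 2019.
Next: September 2019 → Sep 28 2019.
Next: October 2019 → Oct 28 2019.

Oct 28 2019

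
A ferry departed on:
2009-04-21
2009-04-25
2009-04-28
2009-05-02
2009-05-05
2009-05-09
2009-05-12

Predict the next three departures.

2009-05-16, 2009-05-19, 2009-05-23

The gap pattern 4, 3, 4, 3, 4, 3 repeats every 2 events.
These are the Tuesdays and Saturdays of each week.
Next Saturday: 2009-05-16.
The following Tuesday is 2009-05-19.
The following Saturday is 2009-05-23.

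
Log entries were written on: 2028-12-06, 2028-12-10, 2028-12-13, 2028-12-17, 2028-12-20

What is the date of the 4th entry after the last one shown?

2029-01-03

Gaps: 4, 3, 4, 3 days — not constant, but cyclic with period 2.
The events fall on every Wednesday and Sunday.
The following Sunday is 2028-12-24.
Next Wednesday: 2028-12-27.
The following Sunday is 2028-12-31.
Next Wednesday: 2029-01-03.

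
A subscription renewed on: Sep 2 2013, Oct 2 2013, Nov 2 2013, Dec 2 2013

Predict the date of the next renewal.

Gaps: 30, 31, 30 days — not constant. Every event is on the 2nd of the month.
Pattern: the 2nd of each month.
Next: January 2014 → Jan 2 2014.

Jan 2 2014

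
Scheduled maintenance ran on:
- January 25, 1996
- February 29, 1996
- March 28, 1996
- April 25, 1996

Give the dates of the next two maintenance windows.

All Thursdays; the gaps (35, 28, 28) vary with month length.
This is the last Thursday of each month.
Last Thursday of May 1996: May 30, 1996.
Last Thursday of June 1996: June 27, 1996.

May 30, 1996; June 27, 1996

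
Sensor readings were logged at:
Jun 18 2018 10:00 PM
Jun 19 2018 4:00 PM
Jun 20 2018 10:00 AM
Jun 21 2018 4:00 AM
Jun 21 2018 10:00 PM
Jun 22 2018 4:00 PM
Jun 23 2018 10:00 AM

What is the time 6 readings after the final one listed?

Spacing: 18, 18, 18, 18, 18, 18 h — constant 18 h.
Jun 23 2018 10:00 AM + 18 h = Jun 24 2018 4:00 AM.
Jun 24 2018 4:00 AM + 18 h = Jun 24 2018 10:00 PM.
Jun 24 2018 10:00 PM + 18 h = Jun 25 2018 4:00 PM.
Jun 25 2018 4:00 PM + 18 h = Jun 26 2018 10:00 AM.
Jun 26 2018 10:00 AM + 18 h = Jun 27 2018 4:00 AM.
Jun 27 2018 4:00 AM + 18 h = Jun 27 2018 10:00 PM.

Jun 27 2018 10:00 PM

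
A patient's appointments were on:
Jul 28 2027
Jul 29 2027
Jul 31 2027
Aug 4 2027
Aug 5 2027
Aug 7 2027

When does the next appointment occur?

Aug 11 2027

Gaps: 1, 2, 4, 1, 2 days — not constant, but cyclic with period 3.
The events fall on every Wednesday, Thursday and Saturday.
The following Wednesday is Aug 11 2027.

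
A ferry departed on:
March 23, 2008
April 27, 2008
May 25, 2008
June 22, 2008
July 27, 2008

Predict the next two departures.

Gaps: 35, 28, 28, 35 days — a mix of 28 and 35. Every date is a Sunday.
Each is the 4th Sunday of its month.
August 2008 — 4th Sunday is August 24, 2008.
4th Sunday of September 2008: September 28, 2008.

August 24, 2008; September 28, 2008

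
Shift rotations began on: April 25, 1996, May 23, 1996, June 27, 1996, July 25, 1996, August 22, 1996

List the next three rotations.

Gaps: 28, 35, 28, 28 days — a mix of 28 and 35. Every date is a Thursday.
Each is the 4th Thursday of its month.
4th Thursday of September 1996: September 26, 1996.
October 1996 — 4th Thursday is October 24, 1996.
November 1996 — 4th Thursday is November 28, 1996.

September 26, 1996; October 24, 1996; November 28, 1996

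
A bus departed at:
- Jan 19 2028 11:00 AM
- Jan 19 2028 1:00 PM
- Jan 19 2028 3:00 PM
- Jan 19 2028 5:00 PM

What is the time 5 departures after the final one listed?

Gaps: 2, 2, 2 hours — each event is 2 hours after the previous one.
Jan 19 2028 5:00 PM + 2 h = Jan 19 2028 7:00 PM.
Jan 19 2028 7:00 PM + 2 h = Jan 19 2028 9:00 PM.
Jan 19 2028 9:00 PM + 2 h = Jan 19 2028 11:00 PM.
Jan 19 2028 11:00 PM + 2 h = Jan 20 2028 1:00 AM.
Jan 20 2028 1:00 AM + 2 h = Jan 20 2028 3:00 AM.

Jan 20 2028 3:00 AM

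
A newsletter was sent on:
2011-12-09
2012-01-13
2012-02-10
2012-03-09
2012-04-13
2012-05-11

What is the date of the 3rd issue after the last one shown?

These are Fridays at 28- or 35-day spacing (35, 28, 28, 35, 28).
The pattern: 2nd Friday of the month.
2nd Friday of June 2012: 2012-06-08.
July 2012 — 2nd Friday is 2012-07-13.
2nd Friday of August 2012: 2012-08-10.

2012-08-10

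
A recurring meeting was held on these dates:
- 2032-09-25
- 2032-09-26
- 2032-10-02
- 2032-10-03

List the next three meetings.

2032-10-09, 2032-10-10, 2032-10-16

Every event lands on a Saturday or Sunday (gaps cycle 1, 6, 1).
So the schedule is: every Saturday and Sunday.
The following Saturday is 2032-10-09.
Next Sunday: 2032-10-10.
The following Saturday is 2032-10-16.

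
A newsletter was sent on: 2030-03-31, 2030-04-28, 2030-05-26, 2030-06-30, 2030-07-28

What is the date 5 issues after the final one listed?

2030-12-29

All Sundays; the gaps (28, 28, 35, 28) vary with month length.
This is the last Sunday of each month.
August 2030 ends with Sunday 2030-08-25.
Last Sunday of September 2030: 2030-09-29.
October 2030 ends with Sunday 2030-10-27.
Last Sunday of November 2030: 2030-11-24.
December 2030 ends with Sunday 2030-12-29.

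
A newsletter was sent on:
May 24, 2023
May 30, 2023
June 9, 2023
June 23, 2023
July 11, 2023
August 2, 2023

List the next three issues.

August 28, 2023; September 27, 2023; October 31, 2023

The spacing grows by 4 each time: 6, 10, 14, 18, 22 days.
Next gap: 26 days. August 2, 2023 + 26 days = August 28, 2023.
Next gap: 30 days. August 28, 2023 + 30 days = September 27, 2023.
Next gap: 34 days. September 27, 2023 + 34 days = October 31, 2023.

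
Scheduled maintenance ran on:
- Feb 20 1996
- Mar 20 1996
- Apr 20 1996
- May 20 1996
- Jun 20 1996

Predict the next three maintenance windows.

Jul 20 1996, Aug 20 1996, Sep 20 1996

Each date is the 20th; the gaps (29, 31, 30, 31) track the month lengths.
The rule is the 20th of each month.
Next: July 1996 → Jul 20 1996.
Next: August 1996 → Aug 20 1996.
September 1996: Sep 20 1996.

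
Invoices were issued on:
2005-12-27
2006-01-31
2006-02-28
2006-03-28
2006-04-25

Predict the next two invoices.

2006-05-30, 2006-06-27

Every date is a Tuesday; gaps 35, 28, 28, 28 days.
Each is the last Tuesday of its month (at least one falls on the 29th or later, ruling out '4th Tuesday').
May 2006 ends with Tuesday 2006-05-30.
June 2006 ends with Tuesday 2006-06-27.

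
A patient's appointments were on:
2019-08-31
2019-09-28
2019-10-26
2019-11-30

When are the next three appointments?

All Saturdays; the gaps (28, 28, 35) vary with month length.
This is the last Saturday of each month.
Last Saturday of December 2019: 2019-12-28.
Last Saturday of January 2020: 2020-01-25.
February 2020 ends with Saturday 2020-02-29.

2019-12-28, 2020-01-25, 2020-02-29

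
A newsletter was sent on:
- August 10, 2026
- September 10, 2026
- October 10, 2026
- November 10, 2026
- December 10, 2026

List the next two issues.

The day-of-month is always 10 (31, 30, 31, 30 days between events).
So this recurs on the 10th of each month.
Next: January 2027 → January 10, 2027.
February 2027: February 10, 2027.

January 10, 2027; February 10, 2027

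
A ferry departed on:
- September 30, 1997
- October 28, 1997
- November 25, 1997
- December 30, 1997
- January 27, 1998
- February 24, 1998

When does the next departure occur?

March 31, 1998

All Tuesdays; the gaps (28, 28, 35, 28, 28) vary with month length.
This is the last Tuesday of each month.
Last Tuesday of March 1998: March 31, 1998.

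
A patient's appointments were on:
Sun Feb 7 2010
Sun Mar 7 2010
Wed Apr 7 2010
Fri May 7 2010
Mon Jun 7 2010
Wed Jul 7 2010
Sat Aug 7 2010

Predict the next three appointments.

Gaps: 28, 31, 30, 31, 30, 31 days — not constant. Every event is on the 7th of the month.
Pattern: the 7th of each month.
September 2010: Tue Sep 7 2010.
Next: October 2010 → Thu Oct 7 2010.
Next: November 2010 → Sun Nov 7 2010.

Tue Sep 7 2010, Thu Oct 7 2010, Sun Nov 7 2010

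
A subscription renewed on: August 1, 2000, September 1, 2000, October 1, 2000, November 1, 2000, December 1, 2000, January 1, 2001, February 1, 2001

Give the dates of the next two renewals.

The day-of-month is always 1 (31, 30, 31, 30, 31, 31 days between events).
So this recurs on the 1st of each month.
March 2001: March 1, 2001.
April 2001: April 1, 2001.

March 1, 2001; April 1, 2001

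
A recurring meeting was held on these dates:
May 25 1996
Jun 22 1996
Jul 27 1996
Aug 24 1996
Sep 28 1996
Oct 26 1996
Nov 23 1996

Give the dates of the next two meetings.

Dec 28 1996, Jan 25 1997

These are Saturdays at 28- or 35-day spacing (28, 35, 28, 35, 28, 28).
The pattern: 4th Saturday of the month.
4th Saturday of December 1996: Dec 28 1996.
January 1997 — 4th Saturday is Jan 25 1997.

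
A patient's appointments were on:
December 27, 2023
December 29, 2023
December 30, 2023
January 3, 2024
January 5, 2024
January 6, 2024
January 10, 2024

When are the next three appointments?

January 12, 2024; January 13, 2024; January 17, 2024

The gap pattern 2, 1, 4, 2, 1, 4 repeats every 3 events.
These are the Wednesdays, Fridays and Saturdays of each week.
Next Friday: January 12, 2024.
The following Saturday is January 13, 2024.
Next Wednesday: January 17, 2024.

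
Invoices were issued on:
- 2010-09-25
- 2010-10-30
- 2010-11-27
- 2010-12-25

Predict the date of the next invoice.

All Saturdays; the gaps (35, 28, 28) vary with month length.
This is the last Saturday of each month.
January 2011 ends with Saturday 2011-01-29.

2011-01-29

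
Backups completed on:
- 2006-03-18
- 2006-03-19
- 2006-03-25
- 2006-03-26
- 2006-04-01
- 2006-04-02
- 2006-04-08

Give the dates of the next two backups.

Every event lands on a Saturday or Sunday (gaps cycle 1, 6, 1, 6, 1, 6).
So the schedule is: every Saturday and Sunday.
The following Sunday is 2006-04-09.
The following Saturday is 2006-04-15.

2006-04-09, 2006-04-15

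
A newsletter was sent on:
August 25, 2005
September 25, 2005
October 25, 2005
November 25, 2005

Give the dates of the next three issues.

December 25, 2005; January 25, 2006; February 25, 2006

Each date is the 25th; the gaps (31, 30, 31) track the month lengths.
The rule is the 25th of each month.
Next: December 2005 → December 25, 2005.
Next: January 2006 → January 25, 2006.
Next: February 2006 → February 25, 2006.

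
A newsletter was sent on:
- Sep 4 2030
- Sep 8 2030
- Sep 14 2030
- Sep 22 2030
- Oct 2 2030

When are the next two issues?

Intervals are 4, 6, 8, 10 days — an arithmetic progression with common difference 2.
Next gap: 12 days. Oct 2 2030 + 12 days = Oct 14 2030.
Next gap: 14 days. Oct 14 2030 + 14 days = Oct 28 2030.

Oct 14 2030, Oct 28 2030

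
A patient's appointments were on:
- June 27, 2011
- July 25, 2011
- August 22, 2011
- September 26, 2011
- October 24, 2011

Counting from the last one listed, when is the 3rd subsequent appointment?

These are Mondays at 28- or 35-day spacing (28, 28, 35, 28).
The pattern: 4th Monday of the month.
4th Monday of November 2011: November 28, 2011.
4th Monday of December 2011: December 26, 2011.
4th Monday of January 2012: January 23, 2012.

January 23, 2012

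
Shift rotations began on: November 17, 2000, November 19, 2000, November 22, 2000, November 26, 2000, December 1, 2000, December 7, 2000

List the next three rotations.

Intervals are 2, 3, 4, 5, 6 days — an arithmetic progression with common difference 1.
Next gap: 7 days. December 7, 2000 + 7 days = December 14, 2000.
Next gap: 8 days. December 14, 2000 + 8 days = December 22, 2000.
Next gap: 9 days. December 22, 2000 + 9 days = December 31, 2000.

December 14, 2000; December 22, 2000; December 31, 2000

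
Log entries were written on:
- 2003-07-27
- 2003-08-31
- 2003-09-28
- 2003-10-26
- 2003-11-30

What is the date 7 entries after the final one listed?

2004-06-27

These are Sundays with 35, 28, 28, 35-day gaps.
Each is the final Sunday of its month — 2003-08-31 is past the 28th, so '4th Sunday' doesn't fit.
December 2003 ends with Sunday 2003-12-28.
Last Sunday of January 2004: 2004-01-25.
Last Sunday of February 2004: 2004-02-29.
March 2004 ends with Sunday 2004-03-28.
Last Sunday of April 2004: 2004-04-25.
Last Sunday of May 2004: 2004-05-30.
Last Sunday of June 2004: 2004-06-27.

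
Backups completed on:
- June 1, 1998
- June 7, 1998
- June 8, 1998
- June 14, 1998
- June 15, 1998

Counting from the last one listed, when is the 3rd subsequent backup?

The gap pattern 6, 1, 6, 1 repeats every 2 events.
These are the Mondays and Sundays of each week.
Next Sunday: June 21, 1998.
The following Monday is June 22, 1998.
Next Sunday: June 28, 1998.

June 28, 1998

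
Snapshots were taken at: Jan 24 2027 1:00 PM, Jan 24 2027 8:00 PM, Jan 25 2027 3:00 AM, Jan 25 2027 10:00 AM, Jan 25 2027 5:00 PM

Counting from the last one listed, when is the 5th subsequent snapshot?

Jan 27 2027 4:00 AM

The interval is a steady 7 hours (7, 7, 7, 7).
Jan 25 2027 5:00 PM + 7 h = Jan 26 2027 12:00 AM.
Jan 26 2027 12:00 AM + 7 h = Jan 26 2027 7:00 AM.
Jan 26 2027 7:00 AM + 7 h = Jan 26 2027 2:00 PM.
Jan 26 2027 2:00 PM + 7 h = Jan 26 2027 9:00 PM.
Jan 26 2027 9:00 PM + 7 h = Jan 27 2027 4:00 AM.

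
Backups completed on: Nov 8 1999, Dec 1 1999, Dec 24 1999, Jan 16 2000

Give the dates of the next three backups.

The spacing is 23, 23, 23 days — always 23 days.
Jan 16 2000 + 23 days = Feb 8 2000.
Feb 8 2000 + 23 days = Mar 2 2000.
Mar 2 2000 + 23 days = Mar 25 2000.

Feb 8 2000, Mar 2 2000, Mar 25 2000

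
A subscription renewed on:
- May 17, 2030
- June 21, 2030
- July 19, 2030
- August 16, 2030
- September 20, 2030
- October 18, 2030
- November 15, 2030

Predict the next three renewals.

Gaps: 35, 28, 28, 35, 28, 28 days — a mix of 28 and 35. Every date is a Friday.
Each is the 3rd Friday of its month.
December 2030 — 3rd Friday is December 20, 2030.
January 2031 — 3rd Friday is January 17, 2031.
February 2031 — 3rd Friday is February 21, 2031.

December 20, 2030; January 17, 2031; February 21, 2031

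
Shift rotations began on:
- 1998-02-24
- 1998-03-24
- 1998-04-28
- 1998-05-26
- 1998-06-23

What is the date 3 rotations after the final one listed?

All dates are Tuesdays, 28, 35, 28, 28 days apart.
Specifically, the 4th Tuesday of each month.
July 1998 — 4th Tuesday is 1998-07-28.
August 1998 — 4th Tuesday is 1998-08-25.
4th Tuesday of September 1998: 1998-09-22.

1998-09-22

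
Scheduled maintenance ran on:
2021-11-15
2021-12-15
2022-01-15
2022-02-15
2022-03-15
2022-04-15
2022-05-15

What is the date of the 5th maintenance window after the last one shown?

The day-of-month is always 15 (30, 31, 31, 28, 31, 30 days between events).
So this recurs on the 15th of each month.
Next: June 2022 → 2022-06-15.
Next: July 2022 → 2022-07-15.
Next: August 2022 → 2022-08-15.
September 2022: 2022-09-15.
October 2022: 2022-10-15.

2022-10-15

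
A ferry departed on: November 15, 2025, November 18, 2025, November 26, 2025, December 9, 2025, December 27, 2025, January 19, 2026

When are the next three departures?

February 16, 2026; March 21, 2026; April 28, 2026

The spacing grows by 5 each time: 3, 8, 13, 18, 23 days.
Next gap: 28 days. January 19, 2026 + 28 days = February 16, 2026.
Next gap: 33 days. February 16, 2026 + 33 days = March 21, 2026.
Next gap: 38 days. March 21, 2026 + 38 days = April 28, 2026.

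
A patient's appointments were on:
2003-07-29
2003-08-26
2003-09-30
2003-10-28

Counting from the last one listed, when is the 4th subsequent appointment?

2004-02-24

Every date is a Tuesday; gaps 28, 35, 28 days.
Each is the last Tuesday of its month (at least one falls on the 29th or later, ruling out '4th Tuesday').
Last Tuesday of November 2003: 2003-11-25.
December 2003 ends with Tuesday 2003-12-30.
January 2004 ends with Tuesday 2004-01-27.
Last Tuesday of February 2004: 2004-02-24.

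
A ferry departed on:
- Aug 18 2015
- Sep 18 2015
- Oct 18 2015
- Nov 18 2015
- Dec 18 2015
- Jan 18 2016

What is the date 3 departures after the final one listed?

Gaps: 31, 30, 31, 30, 31 days — not constant. Every event is on the 18th of the month.
Pattern: the 18th of each month.
February 2016: Feb 18 2016.
March 2016: Mar 18 2016.
Next: April 2016 → Apr 18 2016.

Apr 18 2016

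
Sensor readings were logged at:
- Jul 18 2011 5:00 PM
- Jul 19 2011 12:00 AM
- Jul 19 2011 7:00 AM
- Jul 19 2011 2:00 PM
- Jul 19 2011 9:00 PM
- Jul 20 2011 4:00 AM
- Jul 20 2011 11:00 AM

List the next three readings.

Jul 20 2011 6:00 PM, Jul 21 2011 1:00 AM, Jul 21 2011 8:00 AM

Gaps: 7, 7, 7, 7, 7, 7 hours — each event is 7 hours after the previous one.
Jul 20 2011 11:00 AM + 7 h = Jul 20 2011 6:00 PM.
Jul 20 2011 6:00 PM + 7 h = Jul 21 2011 1:00 AM.
Jul 21 2011 1:00 AM + 7 h = Jul 21 2011 8:00 AM.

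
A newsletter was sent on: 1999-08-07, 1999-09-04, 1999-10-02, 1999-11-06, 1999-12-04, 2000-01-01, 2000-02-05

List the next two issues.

Gaps: 28, 28, 35, 28, 28, 35 days — a mix of 28 and 35. Every date is a Saturday.
Each is the 1st Saturday of its month.
1st Saturday of March 2000: 2000-03-04.
1st Saturday of April 2000: 2000-04-01.

2000-03-04, 2000-04-01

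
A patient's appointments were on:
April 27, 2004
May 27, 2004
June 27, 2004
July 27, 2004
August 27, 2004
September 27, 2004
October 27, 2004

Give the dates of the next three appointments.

Gaps: 30, 31, 30, 31, 31, 30 days — not constant. Every event is on the 27th of the month.
Pattern: the 27th of each month.
November 2004: November 27, 2004.
Next: December 2004 → December 27, 2004.
Next: January 2005 → January 27, 2005.

November 27, 2004; December 27, 2004; January 27, 2005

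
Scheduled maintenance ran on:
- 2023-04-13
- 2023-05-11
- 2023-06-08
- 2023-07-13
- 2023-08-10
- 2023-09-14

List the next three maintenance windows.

2023-10-12, 2023-11-09, 2023-12-14

All dates are Thursdays, 28, 28, 35, 28, 35 days apart.
Specifically, the 2nd Thursday of each month.
October 2023 — 2nd Thursday is 2023-10-12.
November 2023 — 2nd Thursday is 2023-11-09.
2nd Thursday of December 2023: 2023-12-14.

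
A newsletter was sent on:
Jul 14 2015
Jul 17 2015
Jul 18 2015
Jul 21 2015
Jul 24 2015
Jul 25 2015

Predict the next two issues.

Gaps: 3, 1, 3, 3, 1 days — not constant, but cyclic with period 3.
The events fall on every Tuesday, Friday and Saturday.
The following Tuesday is Jul 28 2015.
The following Friday is Jul 31 2015.

Jul 28 2015, Jul 31 2015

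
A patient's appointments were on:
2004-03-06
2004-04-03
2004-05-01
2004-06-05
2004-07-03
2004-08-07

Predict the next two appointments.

Gaps: 28, 28, 35, 28, 35 days — a mix of 28 and 35. Every date is a Saturday.
Each is the 1st Saturday of its month.
September 2004 — 1st Saturday is 2004-09-04.
1st Saturday of October 2004: 2004-10-02.

2004-09-04, 2004-10-02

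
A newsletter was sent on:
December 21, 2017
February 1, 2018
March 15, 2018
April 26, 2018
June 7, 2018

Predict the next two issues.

Gaps between consecutive events: 42, 42, 42, 42 days — a constant 42-day interval.
June 7, 2018 + 42 days = July 19, 2018.
July 19, 2018 + 42 days = August 30, 2018.

July 19, 2018; August 30, 2018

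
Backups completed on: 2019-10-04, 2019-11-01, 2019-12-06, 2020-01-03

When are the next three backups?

2020-02-07, 2020-03-06, 2020-04-03

All dates are Fridays, 28, 35, 28 days apart.
Specifically, the 1st Friday of each month.
February 2020 — 1st Friday is 2020-02-07.
1st Friday of March 2020: 2020-03-06.
April 2020 — 1st Friday is 2020-04-03.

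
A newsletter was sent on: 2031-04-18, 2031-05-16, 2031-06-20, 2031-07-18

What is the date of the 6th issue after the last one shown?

Gaps: 28, 35, 28 days — a mix of 28 and 35. Every date is a Friday.
Each is the 3rd Friday of its month.
August 2031 — 3rd Friday is 2031-08-15.
3rd Friday of September 2031: 2031-09-19.
October 2031 — 3rd Friday is 2031-10-17.
November 2031 — 3rd Friday is 2031-11-21.
December 2031 — 3rd Friday is 2031-12-19.
January 2032 — 3rd Friday is 2032-01-16.

2032-01-16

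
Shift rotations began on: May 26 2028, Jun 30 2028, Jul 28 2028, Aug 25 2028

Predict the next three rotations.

Sep 29 2028, Oct 27 2028, Nov 24 2028

These are Fridays with 35, 28, 28-day gaps.
Each is the final Friday of its month — Jun 30 2028 is past the 28th, so '4th Friday' doesn't fit.
Last Friday of September 2028: Sep 29 2028.
Last Friday of October 2028: Oct 27 2028.
November 2028 ends with Friday Nov 24 2028.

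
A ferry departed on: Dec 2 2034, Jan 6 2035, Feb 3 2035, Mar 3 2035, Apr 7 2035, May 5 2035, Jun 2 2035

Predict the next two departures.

All dates are Saturdays, 35, 28, 28, 35, 28, 28 days apart.
Specifically, the 1st Saturday of each month.
July 2035 — 1st Saturday is Jul 7 2035.
1st Saturday of August 2035: Aug 4 2035.

Jul 7 2035, Aug 4 2035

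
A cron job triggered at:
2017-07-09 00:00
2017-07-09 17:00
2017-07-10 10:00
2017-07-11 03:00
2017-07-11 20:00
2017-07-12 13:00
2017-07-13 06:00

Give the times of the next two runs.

The interval is a steady 17 hours (17, 17, 17, 17, 17, 17).
2017-07-13 06:00 + 17 h = 2017-07-13 23:00.
2017-07-13 23:00 + 17 h = 2017-07-14 16:00.

2017-07-13 23:00, 2017-07-14 16:00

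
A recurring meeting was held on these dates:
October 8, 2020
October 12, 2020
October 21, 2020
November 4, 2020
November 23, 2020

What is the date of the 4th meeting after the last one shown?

The spacing grows by 5 each time: 4, 9, 14, 19 days.
Next gap: 24 days. November 23, 2020 + 24 days = December 17, 2020.
Next gap: 29 days. December 17, 2020 + 29 days = January 15, 2021.
Next gap: 34 days. January 15, 2021 + 34 days = February 18, 2021.
Next gap: 39 days. February 18, 2021 + 39 days = March 29, 2021.

March 29, 2021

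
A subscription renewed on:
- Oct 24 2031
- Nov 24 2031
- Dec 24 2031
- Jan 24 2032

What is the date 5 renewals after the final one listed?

Jun 24 2032

Gaps: 31, 30, 31 days — not constant. Every event is on the 24th of the month.
Pattern: the 24th of each month.
Next: February 2032 → Feb 24 2032.
March 2032: Mar 24 2032.
April 2032: Apr 24 2032.
May 2032: May 24 2032.
Next: June 2032 → Jun 24 2032.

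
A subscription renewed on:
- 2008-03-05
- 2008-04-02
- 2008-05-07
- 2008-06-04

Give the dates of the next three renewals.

Gaps: 28, 35, 28 days — a mix of 28 and 35. Every date is a Wednesday.
Each is the 1st Wednesday of its month.
July 2008 — 1st Wednesday is 2008-07-02.
1st Wednesday of August 2008: 2008-08-06.
September 2008 — 1st Wednesday is 2008-09-03.

2008-07-02, 2008-08-06, 2008-09-03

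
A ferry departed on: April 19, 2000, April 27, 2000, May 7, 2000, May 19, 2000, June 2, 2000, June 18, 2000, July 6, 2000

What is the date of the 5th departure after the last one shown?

Gaps: 8, 10, 12, 14, 16, 18 days — each gap is 2 larger than the previous one.
Next gap: 20 days. July 6, 2000 + 20 days = July 26, 2000.
Next gap: 22 days. July 26, 2000 + 22 days = August 17, 2000.
Next gap: 24 days. August 17, 2000 + 24 days = September 10, 2000.
Next gap: 26 days. September 10, 2000 + 26 days = October 6, 2000.
Next gap: 28 days. October 6, 2000 + 28 days = November 3, 2000.

November 3, 2000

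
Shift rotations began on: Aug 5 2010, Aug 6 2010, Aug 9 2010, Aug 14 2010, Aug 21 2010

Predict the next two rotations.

Gaps: 1, 3, 5, 7 days — each gap is 2 larger than the previous one.
Next gap: 9 days. Aug 21 2010 + 9 days = Aug 30 2010.
Next gap: 11 days. Aug 30 2010 + 11 days = Sep 10 2010.

Aug 30 2010, Sep 10 2010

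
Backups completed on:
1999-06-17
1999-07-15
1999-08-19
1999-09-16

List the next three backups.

1999-10-21, 1999-11-18, 1999-12-16

All dates are Thursdays, 28, 35, 28 days apart.
Specifically, the 3rd Thursday of each month.
3rd Thursday of October 1999: 1999-10-21.
November 1999 — 3rd Thursday is 1999-11-18.
December 1999 — 3rd Thursday is 1999-12-16.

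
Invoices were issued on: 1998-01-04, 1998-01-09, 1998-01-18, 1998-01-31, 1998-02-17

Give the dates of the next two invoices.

The spacing grows by 4 each time: 5, 9, 13, 17 days.
Next gap: 21 days. 1998-02-17 + 21 days = 1998-03-10.
Next gap: 25 days. 1998-03-10 + 25 days = 1998-04-04.

1998-03-10, 1998-04-04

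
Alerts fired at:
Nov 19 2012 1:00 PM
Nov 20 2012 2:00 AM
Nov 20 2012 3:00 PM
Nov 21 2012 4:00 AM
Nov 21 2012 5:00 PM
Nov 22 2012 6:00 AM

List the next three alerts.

Nov 22 2012 7:00 PM, Nov 23 2012 8:00 AM, Nov 23 2012 9:00 PM

Gaps: 13, 13, 13, 13, 13 hours — each event is 13 hours after the previous one.
Nov 22 2012 6:00 AM + 13 h = Nov 22 2012 7:00 PM.
Nov 22 2012 7:00 PM + 13 h = Nov 23 2012 8:00 AM.
Nov 23 2012 8:00 AM + 13 h = Nov 23 2012 9:00 PM.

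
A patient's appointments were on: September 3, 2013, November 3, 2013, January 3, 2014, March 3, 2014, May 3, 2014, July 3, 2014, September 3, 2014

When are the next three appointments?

November 3, 2014; January 3, 2015; March 3, 2015

Each date is the 3rd; the gaps (61, 61, 59, 61, 61, 62) track the month lengths.
The rule is the 3rd of every 2 months.
Next: November 2014 → November 3, 2014.
January 2015: January 3, 2015.
March 2015: March 3, 2015.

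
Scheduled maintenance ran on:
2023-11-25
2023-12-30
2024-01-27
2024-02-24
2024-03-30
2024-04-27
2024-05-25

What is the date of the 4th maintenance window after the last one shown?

All Saturdays; the gaps (35, 28, 28, 35, 28, 28) vary with month length.
This is the last Saturday of each month.
June 2024 ends with Saturday 2024-06-29.
Last Saturday of July 2024: 2024-07-27.
Last Saturday of August 2024: 2024-08-31.
Last Saturday of September 2024: 2024-09-28.

2024-09-28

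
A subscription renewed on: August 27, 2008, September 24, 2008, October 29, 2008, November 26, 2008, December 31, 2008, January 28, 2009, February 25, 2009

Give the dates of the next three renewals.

All Wednesdays; the gaps (28, 35, 28, 35, 28, 28) vary with month length.
This is the last Wednesday of each month.
Last Wednesday of March 2009: March 25, 2009.
April 2009 ends with Wednesday April 29, 2009.
May 2009 ends with Wednesday May 27, 2009.

March 25, 2009; April 29, 2009; May 27, 2009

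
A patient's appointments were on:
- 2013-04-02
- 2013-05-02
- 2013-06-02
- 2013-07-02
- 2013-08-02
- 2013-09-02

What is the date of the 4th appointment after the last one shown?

Each date is the 2nd; the gaps (30, 31, 30, 31, 31) track the month lengths.
The rule is the 2nd of each month.
Next: October 2013 → 2013-10-02.
Next: November 2013 → 2013-11-02.
December 2013: 2013-12-02.
Next: January 2014 → 2014-01-02.

2014-01-02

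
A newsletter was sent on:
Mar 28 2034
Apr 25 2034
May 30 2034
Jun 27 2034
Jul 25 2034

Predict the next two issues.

Aug 29 2034, Sep 26 2034

Every date is a Tuesday; gaps 28, 35, 28, 28 days.
Each is the last Tuesday of its month (at least one falls on the 29th or later, ruling out '4th Tuesday').
August 2034 ends with Tuesday Aug 29 2034.
Last Tuesday of September 2034: Sep 26 2034.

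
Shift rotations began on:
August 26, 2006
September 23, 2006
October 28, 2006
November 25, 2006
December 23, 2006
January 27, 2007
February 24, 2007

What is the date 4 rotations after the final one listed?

All dates are Saturdays, 28, 35, 28, 28, 35, 28 days apart.
Specifically, the 4th Saturday of each month.
March 2007 — 4th Saturday is March 24, 2007.
4th Saturday of April 2007: April 28, 2007.
May 2007 — 4th Saturday is May 26, 2007.
June 2007 — 4th Saturday is June 23, 2007.

June 23, 2007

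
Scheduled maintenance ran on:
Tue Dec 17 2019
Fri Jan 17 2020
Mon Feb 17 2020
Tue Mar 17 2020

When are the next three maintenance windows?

Fri Apr 17 2020, Sun May 17 2020, Wed Jun 17 2020

Each date is the 17th; the gaps (31, 31, 29) track the month lengths.
The rule is the 17th of each month.
Next: April 2020 → Fri Apr 17 2020.
Next: May 2020 → Sun May 17 2020.
June 2020: Wed Jun 17 2020.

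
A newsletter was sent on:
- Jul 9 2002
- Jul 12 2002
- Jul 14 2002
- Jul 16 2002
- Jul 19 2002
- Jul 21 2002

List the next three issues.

Every event lands on a Tuesday or Friday or Sunday (gaps cycle 3, 2, 2, 3, 2).
So the schedule is: every Tuesday, Friday and Sunday.
Next Tuesday: Jul 23 2002.
Next Friday: Jul 26 2002.
The following Sunday is Jul 28 2002.

Jul 23 2002, Jul 26 2002, Jul 28 2002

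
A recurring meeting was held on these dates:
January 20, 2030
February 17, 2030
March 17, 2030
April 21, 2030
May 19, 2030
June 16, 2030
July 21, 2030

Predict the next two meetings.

These are Sundays at 28- or 35-day spacing (28, 28, 35, 28, 28, 35).
The pattern: 3rd Sunday of the month.
3rd Sunday of August 2030: August 18, 2030.
3rd Sunday of September 2030: September 15, 2030.

August 18, 2030; September 15, 2030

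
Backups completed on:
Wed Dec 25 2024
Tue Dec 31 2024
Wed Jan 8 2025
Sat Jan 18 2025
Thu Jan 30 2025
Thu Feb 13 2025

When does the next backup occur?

The spacing grows by 2 each time: 6, 8, 10, 12, 14 days.
Next gap: 16 days. Thu Feb 13 2025 + 16 days = Sat Mar 1 2025.

Sat Mar 1 2025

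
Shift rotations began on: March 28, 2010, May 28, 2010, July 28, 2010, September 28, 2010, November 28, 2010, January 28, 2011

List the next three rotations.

Gaps: 61, 61, 62, 61, 61 days — not constant. Every event is on the 28th of the month.
Pattern: the 28th of every 2 months.
Next: March 2011 → March 28, 2011.
May 2011: May 28, 2011.
Next: July 2011 → July 28, 2011.

March 28, 2011; May 28, 2011; July 28, 2011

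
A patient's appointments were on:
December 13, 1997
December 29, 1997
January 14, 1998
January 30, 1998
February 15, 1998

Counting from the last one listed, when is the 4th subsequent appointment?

April 20, 1998

The spacing is 16, 16, 16, 16 days — always 16 days.
February 15, 1998 + 16 days = March 3, 1998.
March 3, 1998 + 16 days = March 19, 1998.
March 19, 1998 + 16 days = April 4, 1998.
April 4, 1998 + 16 days = April 20, 1998.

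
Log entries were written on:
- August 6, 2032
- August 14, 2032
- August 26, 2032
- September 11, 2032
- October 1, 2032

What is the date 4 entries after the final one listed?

January 29, 2033

Gaps: 8, 12, 16, 20 days — each gap is 4 larger than the previous one.
Next gap: 24 days. October 1, 2032 + 24 days = October 25, 2032.
Next gap: 28 days. October 25, 2032 + 28 days = November 22, 2032.
Next gap: 32 days. November 22, 2032 + 32 days = December 24, 2032.
Next gap: 36 days. December 24, 2032 + 36 days = January 29, 2033.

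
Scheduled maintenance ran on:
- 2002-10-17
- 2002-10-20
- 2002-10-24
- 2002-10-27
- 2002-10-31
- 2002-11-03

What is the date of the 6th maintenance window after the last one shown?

The gap pattern 3, 4, 3, 4, 3 repeats every 2 events.
These are the Thursdays and Sundays of each week.
Next Thursday: 2002-11-07.
The following Sunday is 2002-11-10.
Next Thursday: 2002-11-14.
Next Sunday: 2002-11-17.
The following Thursday is 2002-11-21.
The following Sunday is 2002-11-24.

2002-11-24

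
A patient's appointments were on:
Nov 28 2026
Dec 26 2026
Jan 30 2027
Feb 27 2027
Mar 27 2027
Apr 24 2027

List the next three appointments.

These are Saturdays with 28, 35, 28, 28, 28-day gaps.
Each is the final Saturday of its month — Jan 30 2027 is past the 28th, so '4th Saturday' doesn't fit.
May 2027 ends with Saturday May 29 2027.
June 2027 ends with Saturday Jun 26 2027.
Last Saturday of July 2027: Jul 31 2027.

May 29 2027, Jun 26 2027, Jul 31 2027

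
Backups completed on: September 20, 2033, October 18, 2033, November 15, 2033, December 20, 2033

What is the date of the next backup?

January 17, 2034

Gaps: 28, 28, 35 days — a mix of 28 and 35. Every date is a Tuesday.
Each is the 3rd Tuesday of its month.
January 2034 — 3rd Tuesday is January 17, 2034.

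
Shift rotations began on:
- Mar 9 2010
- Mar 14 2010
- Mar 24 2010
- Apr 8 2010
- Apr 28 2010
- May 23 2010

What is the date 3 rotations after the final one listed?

Sep 5 2010

Gaps: 5, 10, 15, 20, 25 days — each gap is 5 larger than the previous one.
Next gap: 30 days. May 23 2010 + 30 days = Jun 22 2010.
Next gap: 35 days. Jun 22 2010 + 35 days = Jul 27 2010.
Next gap: 40 days. Jul 27 2010 + 40 days = Sep 5 2010.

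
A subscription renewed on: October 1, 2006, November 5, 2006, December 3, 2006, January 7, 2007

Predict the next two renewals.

All dates are Sundays, 35, 28, 35 days apart.
Specifically, the 1st Sunday of each month.
February 2007 — 1st Sunday is February 4, 2007.
March 2007 — 1st Sunday is March 4, 2007.

February 4, 2007; March 4, 2007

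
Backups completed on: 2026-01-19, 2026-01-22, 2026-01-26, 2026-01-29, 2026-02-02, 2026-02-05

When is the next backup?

2026-02-09

Gaps: 3, 4, 3, 4, 3 days — not constant, but cyclic with period 2.
The events fall on every Monday and Thursday.
The following Monday is 2026-02-09.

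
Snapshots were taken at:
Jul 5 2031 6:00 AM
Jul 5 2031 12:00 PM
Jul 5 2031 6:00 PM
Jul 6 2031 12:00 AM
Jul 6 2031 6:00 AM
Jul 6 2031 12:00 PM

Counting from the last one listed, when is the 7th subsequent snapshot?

Jul 8 2031 6:00 AM

Spacing: 6, 6, 6, 6, 6 h — constant 6 h.
Jul 6 2031 12:00 PM + 6 h = Jul 6 2031 6:00 PM.
Jul 6 2031 6:00 PM + 6 h = Jul 7 2031 12:00 AM.
Jul 7 2031 12:00 AM + 6 h = Jul 7 2031 6:00 AM.
Jul 7 2031 6:00 AM + 6 h = Jul 7 2031 12:00 PM.
Jul 7 2031 12:00 PM + 6 h = Jul 7 2031 6:00 PM.
Jul 7 2031 6:00 PM + 6 h = Jul 8 2031 12:00 AM.
Jul 8 2031 12:00 AM + 6 h = Jul 8 2031 6:00 AM.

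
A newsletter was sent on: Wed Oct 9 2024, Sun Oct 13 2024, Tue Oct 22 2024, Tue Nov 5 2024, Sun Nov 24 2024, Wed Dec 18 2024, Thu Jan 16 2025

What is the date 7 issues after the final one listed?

Thu Dec 25 2025

Gaps: 4, 9, 14, 19, 24, 29 days — each gap is 5 larger than the previous one.
Next gap: 34 days. Thu Jan 16 2025 + 34 days = Wed Feb 19 2025.
Next gap: 39 days. Wed Feb 19 2025 + 39 days = Sun Mar 30 2025.
Next gap: 44 days. Sun Mar 30 2025 + 44 days = Tue May 13 2025.
Next gap: 49 days. Tue May 13 2025 + 49 days = Tue Jul 1 2025.
Next gap: 54 days. Tue Jul 1 2025 + 54 days = Sun Aug 24 2025.
Next gap: 59 days. Sun Aug 24 2025 + 59 days = Wed Oct 22 2025.
Next gap: 64 days. Wed Oct 22 2025 + 64 days = Thu Dec 25 2025.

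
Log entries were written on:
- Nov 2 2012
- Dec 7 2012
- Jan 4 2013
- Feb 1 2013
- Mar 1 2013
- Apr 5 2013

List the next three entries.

Gaps: 35, 28, 28, 28, 35 days — a mix of 28 and 35. Every date is a Friday.
Each is the 1st Friday of its month.
May 2013 — 1st Friday is May 3 2013.
1st Friday of June 2013: Jun 7 2013.
1st Friday of July 2013: Jul 5 2013.

May 3 2013, Jun 7 2013, Jul 5 2013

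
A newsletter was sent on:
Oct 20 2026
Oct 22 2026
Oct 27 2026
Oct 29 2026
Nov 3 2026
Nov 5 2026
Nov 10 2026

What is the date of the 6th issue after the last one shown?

The gap pattern 2, 5, 2, 5, 2, 5 repeats every 2 events.
These are the Tuesdays and Thursdays of each week.
Next Thursday: Nov 12 2026.
Next Tuesday: Nov 17 2026.
Next Thursday: Nov 19 2026.
The following Tuesday is Nov 24 2026.
The following Thursday is Nov 26 2026.
The following Tuesday is Dec 1 2026.

Dec 1 2026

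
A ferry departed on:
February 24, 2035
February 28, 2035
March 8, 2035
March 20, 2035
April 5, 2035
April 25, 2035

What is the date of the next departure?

Gaps: 4, 8, 12, 16, 20 days — each gap is 4 larger than the previous one.
Next gap: 24 days. April 25, 2035 + 24 days = May 19, 2035.

May 19, 2035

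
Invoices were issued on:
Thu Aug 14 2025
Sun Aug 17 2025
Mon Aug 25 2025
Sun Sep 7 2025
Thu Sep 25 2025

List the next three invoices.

Intervals are 3, 8, 13, 18 days — an arithmetic progression with common difference 5.
Next gap: 23 days. Thu Sep 25 2025 + 23 days = Sat Oct 18 2025.
Next gap: 28 days. Sat Oct 18 2025 + 28 days = Sat Nov 15 2025.
Next gap: 33 days. Sat Nov 15 2025 + 33 days = Thu Dec 18 2025.

Sat Oct 18 2025, Sat Nov 15 2025, Thu Dec 18 2025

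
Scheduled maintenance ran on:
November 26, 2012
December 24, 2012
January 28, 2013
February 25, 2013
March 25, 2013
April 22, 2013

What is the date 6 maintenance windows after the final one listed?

Gaps: 28, 35, 28, 28, 28 days — a mix of 28 and 35. Every date is a Monday.
Each is the 4th Monday of its month.
May 2013 — 4th Monday is May 27, 2013.
4th Monday of June 2013: June 24, 2013.
July 2013 — 4th Monday is July 22, 2013.
4th Monday of August 2013: August 26, 2013.
September 2013 — 4th Monday is September 23, 2013.
October 2013 — 4th Monday is October 28, 2013.

October 28, 2013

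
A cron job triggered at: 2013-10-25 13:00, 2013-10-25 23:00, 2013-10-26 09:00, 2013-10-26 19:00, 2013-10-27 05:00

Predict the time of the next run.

2013-10-27 15:00

Gaps: 10, 10, 10, 10 hours — each event is 10 hours after the previous one.
2013-10-27 05:00 + 10 h = 2013-10-27 15:00.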